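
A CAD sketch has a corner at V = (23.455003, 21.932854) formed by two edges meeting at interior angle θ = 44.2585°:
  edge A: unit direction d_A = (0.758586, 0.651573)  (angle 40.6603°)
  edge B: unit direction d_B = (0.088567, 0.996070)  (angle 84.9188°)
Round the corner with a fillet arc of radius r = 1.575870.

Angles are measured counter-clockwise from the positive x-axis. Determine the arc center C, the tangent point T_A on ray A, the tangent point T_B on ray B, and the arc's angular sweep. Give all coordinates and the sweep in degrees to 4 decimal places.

center=(25.3679,25.6533) T_A=(26.3947,24.4578) T_B=(23.7982,25.7928) sweep=135.7415

bisector direction at 62.7895° = (0.457260,0.889333)
center distance |VC| = r/sin(θ/2) = 1.575870/sin(22.1292°) = 4.183386
C = V + |VC|·bis = (25.3679,25.6533)
T_A = V + ((C−V)·d_A)·d_A = V + 3.8752·d_A = (26.3947,24.4578)
T_B = V + ((C−V)·d_B)·d_B = V + 3.8752·d_B = (23.7982,25.7928)
sweep = 180° − θ = 135.7415°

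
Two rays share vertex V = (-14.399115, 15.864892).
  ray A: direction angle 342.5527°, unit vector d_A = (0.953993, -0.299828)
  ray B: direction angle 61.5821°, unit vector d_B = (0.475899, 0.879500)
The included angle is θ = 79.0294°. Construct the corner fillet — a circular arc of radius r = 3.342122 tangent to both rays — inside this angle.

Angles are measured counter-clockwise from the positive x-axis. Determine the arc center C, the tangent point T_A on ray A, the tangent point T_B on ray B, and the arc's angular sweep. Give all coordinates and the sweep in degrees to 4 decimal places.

bisector direction at 22.0674° = (0.926743,0.375697)
center distance |VC| = r/sin(θ/2) = 3.342122/sin(39.5147°) = 5.252628
C = V + |VC|·bis = (-9.5313,17.8383)
T_A = V + ((C−V)·d_A)·d_A = V + 4.0522·d_A = (-10.5333,14.6499)
T_B = V + ((C−V)·d_B)·d_B = V + 4.0522·d_B = (-12.4707,19.4288)
sweep = 180° − θ = 100.9706°

center=(-9.5313,17.8383) T_A=(-10.5333,14.6499) T_B=(-12.4707,19.4288) sweep=100.9706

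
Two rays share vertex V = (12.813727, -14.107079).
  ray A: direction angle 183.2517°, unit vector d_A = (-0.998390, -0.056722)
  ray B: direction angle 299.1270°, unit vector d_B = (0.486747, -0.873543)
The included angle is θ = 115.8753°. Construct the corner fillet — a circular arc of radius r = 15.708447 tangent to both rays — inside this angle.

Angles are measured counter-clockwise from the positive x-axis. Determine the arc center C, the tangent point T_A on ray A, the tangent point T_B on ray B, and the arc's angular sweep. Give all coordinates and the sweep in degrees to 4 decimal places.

center=(3.8811,-30.3484) T_A=(2.9901,-14.6652) T_B=(17.6031,-22.7023) sweep=64.1247

bisector direction at 241.1894° = (-0.481917,-0.876217)
center distance |VC| = r/sin(θ/2) = 15.708447/sin(57.9376°) = 18.535677
C = V + |VC|·bis = (3.8811,-30.3484)
T_A = V + ((C−V)·d_A)·d_A = V + 9.8395·d_A = (2.9901,-14.6652)
T_B = V + ((C−V)·d_B)·d_B = V + 9.8395·d_B = (17.6031,-22.7023)
sweep = 180° − θ = 64.1247°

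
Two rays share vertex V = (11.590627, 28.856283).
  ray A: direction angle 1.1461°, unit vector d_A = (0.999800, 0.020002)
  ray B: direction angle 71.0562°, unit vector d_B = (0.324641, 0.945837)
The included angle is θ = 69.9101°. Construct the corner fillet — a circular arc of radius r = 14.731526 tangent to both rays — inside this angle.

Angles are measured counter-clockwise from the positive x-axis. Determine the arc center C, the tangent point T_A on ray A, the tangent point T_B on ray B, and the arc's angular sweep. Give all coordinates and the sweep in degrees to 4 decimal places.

bisector direction at 36.1011° = (0.807978,0.589213)
center distance |VC| = r/sin(θ/2) = 14.731526/sin(34.9550°) = 25.712448
C = V + |VC|·bis = (32.3657,44.0064)
T_A = V + ((C−V)·d_A)·d_A = V + 21.0740·d_A = (32.6604,29.2778)
T_B = V + ((C−V)·d_B)·d_B = V + 21.0740·d_B = (18.4321,48.7888)
sweep = 180° − θ = 110.0899°

center=(32.3657,44.0064) T_A=(32.6604,29.2778) T_B=(18.4321,48.7888) sweep=110.0899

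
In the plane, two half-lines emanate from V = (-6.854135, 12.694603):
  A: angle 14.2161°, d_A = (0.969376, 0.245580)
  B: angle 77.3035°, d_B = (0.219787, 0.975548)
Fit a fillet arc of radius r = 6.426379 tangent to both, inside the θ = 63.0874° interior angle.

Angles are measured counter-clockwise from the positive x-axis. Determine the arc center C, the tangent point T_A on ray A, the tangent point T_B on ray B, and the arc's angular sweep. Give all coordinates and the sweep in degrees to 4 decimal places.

center=(1.7160,21.4951) T_A=(3.2942,15.2656) T_B=(-4.5532,22.9076) sweep=116.9126

bisector direction at 45.7598° = (0.697668,0.716421)
center distance |VC| = r/sin(θ/2) = 6.426379/sin(31.5437°) = 12.284038
C = V + |VC|·bis = (1.7160,21.4951)
T_A = V + ((C−V)·d_A)·d_A = V + 10.4690·d_A = (3.2942,15.2656)
T_B = V + ((C−V)·d_B)·d_B = V + 10.4690·d_B = (-4.5532,22.9076)
sweep = 180° − θ = 116.9126°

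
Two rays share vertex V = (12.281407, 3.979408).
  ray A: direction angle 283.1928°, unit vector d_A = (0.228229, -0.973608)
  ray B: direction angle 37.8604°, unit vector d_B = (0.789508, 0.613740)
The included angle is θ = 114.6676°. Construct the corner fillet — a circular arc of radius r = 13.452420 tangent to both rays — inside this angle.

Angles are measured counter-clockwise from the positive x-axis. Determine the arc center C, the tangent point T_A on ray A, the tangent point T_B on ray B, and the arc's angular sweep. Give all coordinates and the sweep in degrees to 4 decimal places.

bisector direction at 340.5266° = (0.942796,-0.333369)
center distance |VC| = r/sin(θ/2) = 13.452420/sin(57.3338°) = 15.979985
C = V + |VC|·bis = (27.3473,-1.3478)
T_A = V + ((C−V)·d_A)·d_A = V + 8.6251·d_A = (14.2499,-4.4181)
T_B = V + ((C−V)·d_B)·d_B = V + 8.6251·d_B = (19.0910,9.2730)
sweep = 180° − θ = 65.3324°

center=(27.3473,-1.3478) T_A=(14.2499,-4.4181) T_B=(19.0910,9.2730) sweep=65.3324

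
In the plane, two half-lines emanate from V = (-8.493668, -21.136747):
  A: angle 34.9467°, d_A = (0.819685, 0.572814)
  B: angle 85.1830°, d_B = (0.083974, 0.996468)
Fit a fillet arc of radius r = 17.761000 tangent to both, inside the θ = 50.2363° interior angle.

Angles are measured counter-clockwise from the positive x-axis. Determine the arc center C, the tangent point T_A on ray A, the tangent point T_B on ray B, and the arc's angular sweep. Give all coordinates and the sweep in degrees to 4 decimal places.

center=(12.3859,15.1224) T_A=(22.5596,0.5640) T_B=(-5.3124,16.6139) sweep=129.7637

bisector direction at 60.0648° = (0.499019,0.866591)
center distance |VC| = r/sin(θ/2) = 17.761000/sin(25.1181°) = 41.841165
C = V + |VC|·bis = (12.3859,15.1224)
T_A = V + ((C−V)·d_A)·d_A = V + 37.8844·d_A = (22.5596,0.5640)
T_B = V + ((C−V)·d_B)·d_B = V + 37.8844·d_B = (-5.3124,16.6139)
sweep = 180° − θ = 129.7637°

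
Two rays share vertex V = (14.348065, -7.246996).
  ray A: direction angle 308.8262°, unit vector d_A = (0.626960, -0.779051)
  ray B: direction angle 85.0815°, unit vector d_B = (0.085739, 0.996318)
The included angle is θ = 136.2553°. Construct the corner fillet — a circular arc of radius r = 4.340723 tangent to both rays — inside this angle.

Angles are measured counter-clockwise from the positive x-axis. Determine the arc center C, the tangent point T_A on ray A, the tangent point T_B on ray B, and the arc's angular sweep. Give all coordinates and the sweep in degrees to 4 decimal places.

center=(18.8222,-5.8831) T_A=(15.4406,-8.6045) T_B=(14.4975,-5.5109) sweep=43.7447

bisector direction at 16.9538° = (0.956540,0.291601)
center distance |VC| = r/sin(θ/2) = 4.340723/sin(68.1277°) = 4.677422
C = V + |VC|·bis = (18.8222,-5.8831)
T_A = V + ((C−V)·d_A)·d_A = V + 1.7425·d_A = (15.4406,-8.6045)
T_B = V + ((C−V)·d_B)·d_B = V + 1.7425·d_B = (14.4975,-5.5109)
sweep = 180° − θ = 43.7447°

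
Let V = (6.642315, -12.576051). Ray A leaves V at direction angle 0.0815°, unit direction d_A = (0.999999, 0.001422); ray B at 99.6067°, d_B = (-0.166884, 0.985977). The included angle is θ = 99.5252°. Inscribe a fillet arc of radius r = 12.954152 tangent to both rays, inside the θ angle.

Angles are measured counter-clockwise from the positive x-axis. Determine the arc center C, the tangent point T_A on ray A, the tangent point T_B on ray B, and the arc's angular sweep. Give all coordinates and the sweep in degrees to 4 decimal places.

bisector direction at 49.8441° = (0.644870,0.764293)
center distance |VC| = r/sin(θ/2) = 12.954152/sin(49.7626°) = 16.969589
C = V + |VC|·bis = (17.5855,0.3937)
T_A = V + ((C−V)·d_A)·d_A = V + 10.9616·d_A = (17.6039,-12.5605)
T_B = V + ((C−V)·d_B)·d_B = V + 10.9616·d_B = (4.8130,-1.7682)
sweep = 180° − θ = 80.4748°

center=(17.5855,0.3937) T_A=(17.6039,-12.5605) T_B=(4.8130,-1.7682) sweep=80.4748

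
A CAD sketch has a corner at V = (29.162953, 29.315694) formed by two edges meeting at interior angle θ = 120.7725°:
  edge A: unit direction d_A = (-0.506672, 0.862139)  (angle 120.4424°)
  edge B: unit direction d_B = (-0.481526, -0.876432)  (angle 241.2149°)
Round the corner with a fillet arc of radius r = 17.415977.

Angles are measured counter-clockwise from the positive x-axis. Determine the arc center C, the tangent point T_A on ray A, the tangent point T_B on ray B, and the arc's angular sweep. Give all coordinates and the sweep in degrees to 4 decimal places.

bisector direction at 180.8287° = (-0.999895,-0.014462)
center distance |VC| = r/sin(θ/2) = 17.415977/sin(60.3862°) = 20.032724
C = V + |VC|·bis = (9.1323,29.0260)
T_A = V + ((C−V)·d_A)·d_A = V + 9.8992·d_A = (24.1473,37.8502)
T_B = V + ((C−V)·d_B)·d_B = V + 9.8992·d_B = (24.3962,20.6397)
sweep = 180° − θ = 59.2275°

center=(9.1323,29.0260) T_A=(24.1473,37.8502) T_B=(24.3962,20.6397) sweep=59.2275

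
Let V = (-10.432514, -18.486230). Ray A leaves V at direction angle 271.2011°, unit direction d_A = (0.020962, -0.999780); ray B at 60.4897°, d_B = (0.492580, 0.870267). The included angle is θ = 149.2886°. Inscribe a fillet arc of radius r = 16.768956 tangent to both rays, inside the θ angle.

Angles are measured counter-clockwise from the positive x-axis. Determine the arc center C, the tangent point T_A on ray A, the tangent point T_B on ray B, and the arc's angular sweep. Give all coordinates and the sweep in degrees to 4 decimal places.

bisector direction at 345.8454° = (0.969639,-0.244539)
center distance |VC| = r/sin(θ/2) = 16.768956/sin(74.6443°) = 17.389763
C = V + |VC|·bis = (6.4293,-22.7387)
T_A = V + ((C−V)·d_A)·d_A = V + 4.6050·d_A = (-10.3360,-23.0902)
T_B = V + ((C−V)·d_B)·d_B = V + 4.6050·d_B = (-8.1642,-14.4787)
sweep = 180° − θ = 30.7114°

center=(6.4293,-22.7387) T_A=(-10.3360,-23.0902) T_B=(-8.1642,-14.4787) sweep=30.7114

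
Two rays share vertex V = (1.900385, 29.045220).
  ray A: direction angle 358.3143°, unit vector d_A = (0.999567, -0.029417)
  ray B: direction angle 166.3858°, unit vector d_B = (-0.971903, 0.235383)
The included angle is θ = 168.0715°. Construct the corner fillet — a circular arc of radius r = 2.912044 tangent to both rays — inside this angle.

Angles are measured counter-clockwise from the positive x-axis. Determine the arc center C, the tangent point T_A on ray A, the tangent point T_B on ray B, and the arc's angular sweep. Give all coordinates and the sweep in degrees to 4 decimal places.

center=(2.2901,31.9471) T_A=(2.2045,29.0363) T_B=(1.6047,29.1168) sweep=11.9285

bisector direction at 82.3501° = (0.133120,0.991100)
center distance |VC| = r/sin(θ/2) = 2.912044/sin(84.0357°) = 2.927893
C = V + |VC|·bis = (2.2901,31.9471)
T_A = V + ((C−V)·d_A)·d_A = V + 0.3042·d_A = (2.2045,29.0363)
T_B = V + ((C−V)·d_B)·d_B = V + 0.3042·d_B = (1.6047,29.1168)
sweep = 180° − θ = 11.9285°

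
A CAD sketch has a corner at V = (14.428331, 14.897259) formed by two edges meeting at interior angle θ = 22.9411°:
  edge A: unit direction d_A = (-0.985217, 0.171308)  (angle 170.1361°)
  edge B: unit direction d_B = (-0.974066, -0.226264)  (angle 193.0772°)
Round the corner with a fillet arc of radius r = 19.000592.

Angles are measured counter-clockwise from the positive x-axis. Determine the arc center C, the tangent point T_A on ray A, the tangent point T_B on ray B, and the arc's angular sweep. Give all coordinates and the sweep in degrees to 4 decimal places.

bisector direction at 181.6067° = (-0.999607,-0.028038)
center distance |VC| = r/sin(θ/2) = 19.000592/sin(11.4705°) = 95.545550
C = V + |VC|·bis = (-81.0797,12.2184)
T_A = V + ((C−V)·d_A)·d_A = V + 93.6372·d_A = (-77.8247,30.9381)
T_B = V + ((C−V)·d_B)·d_B = V + 93.6372·d_B = (-76.7805,-6.2894)
sweep = 180° − θ = 157.0589°

center=(-81.0797,12.2184) T_A=(-77.8247,30.9381) T_B=(-76.7805,-6.2894) sweep=157.0589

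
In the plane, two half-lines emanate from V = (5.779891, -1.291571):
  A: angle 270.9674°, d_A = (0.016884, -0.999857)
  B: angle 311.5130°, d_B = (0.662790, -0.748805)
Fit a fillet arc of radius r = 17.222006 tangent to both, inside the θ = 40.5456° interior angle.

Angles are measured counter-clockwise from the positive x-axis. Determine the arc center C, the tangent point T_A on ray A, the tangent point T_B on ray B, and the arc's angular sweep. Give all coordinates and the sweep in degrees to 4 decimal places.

bisector direction at 291.2402° = (0.362279,-0.932070)
center distance |VC| = r/sin(θ/2) = 17.222006/sin(20.2728°) = 49.704141
C = V + |VC|·bis = (23.7866,-47.6193)
T_A = V + ((C−V)·d_A)·d_A = V + 46.6251·d_A = (6.5671,-47.9101)
T_B = V + ((C−V)·d_B)·d_B = V + 46.6251·d_B = (36.6826,-36.2047)
sweep = 180° − θ = 139.4544°

center=(23.7866,-47.6193) T_A=(6.5671,-47.9101) T_B=(36.6826,-36.2047) sweep=139.4544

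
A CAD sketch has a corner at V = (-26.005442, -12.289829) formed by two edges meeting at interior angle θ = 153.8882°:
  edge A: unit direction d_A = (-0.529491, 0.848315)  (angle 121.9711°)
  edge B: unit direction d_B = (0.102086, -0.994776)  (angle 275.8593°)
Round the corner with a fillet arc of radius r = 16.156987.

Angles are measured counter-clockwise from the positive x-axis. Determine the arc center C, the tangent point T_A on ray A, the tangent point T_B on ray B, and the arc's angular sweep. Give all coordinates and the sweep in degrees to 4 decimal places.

center=(-41.6955,-17.6664) T_A=(-27.9893,-9.1114) T_B=(-25.6230,-16.0170) sweep=26.1118

bisector direction at 198.9152° = (-0.945999,-0.324168)
center distance |VC| = r/sin(θ/2) = 16.156987/sin(76.9441°) = 16.585726
C = V + |VC|·bis = (-41.6955,-17.6664)
T_A = V + ((C−V)·d_A)·d_A = V + 3.7467·d_A = (-27.9893,-9.1114)
T_B = V + ((C−V)·d_B)·d_B = V + 3.7467·d_B = (-25.6230,-16.0170)
sweep = 180° − θ = 26.1118°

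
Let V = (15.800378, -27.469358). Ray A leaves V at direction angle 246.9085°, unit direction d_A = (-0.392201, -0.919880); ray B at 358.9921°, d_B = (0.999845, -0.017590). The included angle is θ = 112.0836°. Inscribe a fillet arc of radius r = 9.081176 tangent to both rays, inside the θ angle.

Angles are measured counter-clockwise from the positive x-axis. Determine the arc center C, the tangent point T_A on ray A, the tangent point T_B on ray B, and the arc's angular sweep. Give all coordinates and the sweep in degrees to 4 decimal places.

center=(21.7554,-36.6567) T_A=(13.4018,-33.0951) T_B=(21.9151,-27.5769) sweep=67.9164

bisector direction at 302.9503° = (0.543911,-0.839143)
center distance |VC| = r/sin(θ/2) = 9.081176/sin(56.0418°) = 10.948493
C = V + |VC|·bis = (21.7554,-36.6567)
T_A = V + ((C−V)·d_A)·d_A = V + 6.1157·d_A = (13.4018,-33.0951)
T_B = V + ((C−V)·d_B)·d_B = V + 6.1157·d_B = (21.9151,-27.5769)
sweep = 180° − θ = 67.9164°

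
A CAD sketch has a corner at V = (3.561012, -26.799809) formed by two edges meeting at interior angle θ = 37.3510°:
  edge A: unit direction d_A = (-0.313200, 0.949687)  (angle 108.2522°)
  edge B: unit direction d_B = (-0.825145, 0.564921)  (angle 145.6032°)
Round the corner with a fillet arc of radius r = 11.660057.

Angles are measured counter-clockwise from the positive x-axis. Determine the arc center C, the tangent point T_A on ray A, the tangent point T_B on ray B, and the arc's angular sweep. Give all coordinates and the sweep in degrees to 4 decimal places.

bisector direction at 126.9277° = (-0.600807,0.799394)
center distance |VC| = r/sin(θ/2) = 11.660057/sin(18.6755°) = 36.414017
C = V + |VC|·bis = (-18.3168,2.3093)
T_A = V + ((C−V)·d_A)·d_A = V + 34.4967·d_A = (-7.2434,5.9613)
T_B = V + ((C−V)·d_B)·d_B = V + 34.4967·d_B = (-24.9038,-7.3119)
sweep = 180° − θ = 142.6490°

center=(-18.3168,2.3093) T_A=(-7.2434,5.9613) T_B=(-24.9038,-7.3119) sweep=142.6490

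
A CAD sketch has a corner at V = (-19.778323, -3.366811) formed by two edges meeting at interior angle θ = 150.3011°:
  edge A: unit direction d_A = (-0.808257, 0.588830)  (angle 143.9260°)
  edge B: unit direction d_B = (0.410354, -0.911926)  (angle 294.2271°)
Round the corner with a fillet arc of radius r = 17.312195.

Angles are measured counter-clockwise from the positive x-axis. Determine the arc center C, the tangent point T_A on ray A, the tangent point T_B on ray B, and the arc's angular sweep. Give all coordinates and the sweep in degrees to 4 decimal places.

bisector direction at 219.0765° = (-0.776304,-0.630358)
center distance |VC| = r/sin(θ/2) = 17.312195/sin(75.1505°) = 17.910355
C = V + |VC|·bis = (-33.6822,-14.6567)
T_A = V + ((C−V)·d_A)·d_A = V + 4.5901·d_A = (-23.4883,-0.6640)
T_B = V + ((C−V)·d_B)·d_B = V + 4.5901·d_B = (-17.8948,-7.5526)
sweep = 180° − θ = 29.6989°

center=(-33.6822,-14.6567) T_A=(-23.4883,-0.6640) T_B=(-17.8948,-7.5526) sweep=29.6989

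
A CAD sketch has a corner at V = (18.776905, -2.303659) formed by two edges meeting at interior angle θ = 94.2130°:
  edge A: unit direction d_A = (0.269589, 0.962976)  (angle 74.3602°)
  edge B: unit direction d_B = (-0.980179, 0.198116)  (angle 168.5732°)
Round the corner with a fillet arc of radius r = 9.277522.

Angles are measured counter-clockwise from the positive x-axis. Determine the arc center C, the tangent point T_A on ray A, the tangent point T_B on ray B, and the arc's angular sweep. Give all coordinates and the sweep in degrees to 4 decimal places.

center=(12.1665,8.4976) T_A=(21.1006,5.9965) T_B=(10.3285,-0.5961) sweep=85.7870

bisector direction at 121.4667° = (-0.522003,0.852944)
center distance |VC| = r/sin(θ/2) = 9.277522/sin(47.1065°) = 12.663482
C = V + |VC|·bis = (12.1665,8.4976)
T_A = V + ((C−V)·d_A)·d_A = V + 8.6192·d_A = (21.1006,5.9965)
T_B = V + ((C−V)·d_B)·d_B = V + 8.6192·d_B = (10.3285,-0.5961)
sweep = 180° − θ = 85.7870°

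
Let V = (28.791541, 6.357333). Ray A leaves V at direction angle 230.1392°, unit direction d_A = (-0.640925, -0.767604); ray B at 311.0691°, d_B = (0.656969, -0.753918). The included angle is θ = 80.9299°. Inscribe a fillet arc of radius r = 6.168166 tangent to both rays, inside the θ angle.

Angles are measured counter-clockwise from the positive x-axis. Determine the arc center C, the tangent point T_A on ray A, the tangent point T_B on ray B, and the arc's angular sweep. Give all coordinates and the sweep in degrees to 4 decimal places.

bisector direction at 270.6042° = (0.010544,-0.999944)
center distance |VC| = r/sin(θ/2) = 6.168166/sin(40.4650°) = 9.504360
C = V + |VC|·bis = (28.8918,-3.1465)
T_A = V + ((C−V)·d_A)·d_A = V + 7.2309·d_A = (24.1570,0.8068)
T_B = V + ((C−V)·d_B)·d_B = V + 7.2309·d_B = (33.5420,0.9058)
sweep = 180° − θ = 99.0701°

center=(28.8918,-3.1465) T_A=(24.1570,0.8068) T_B=(33.5420,0.9058) sweep=99.0701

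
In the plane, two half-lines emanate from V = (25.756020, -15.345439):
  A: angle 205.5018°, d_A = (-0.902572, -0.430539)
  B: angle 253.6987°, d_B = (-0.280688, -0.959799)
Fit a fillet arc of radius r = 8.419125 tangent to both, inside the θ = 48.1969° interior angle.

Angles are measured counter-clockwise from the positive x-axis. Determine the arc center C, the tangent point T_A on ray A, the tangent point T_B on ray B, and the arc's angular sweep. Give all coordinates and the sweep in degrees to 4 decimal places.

center=(12.3921,-31.0482) T_A=(8.7673,-23.4493) T_B=(20.4727,-33.4113) sweep=131.8031

bisector direction at 229.6002° = (-0.648117,-0.761541)
center distance |VC| = r/sin(θ/2) = 8.419125/sin(24.0984°) = 20.619657
C = V + |VC|·bis = (12.3921,-31.0482)
T_A = V + ((C−V)·d_A)·d_A = V + 18.8226·d_A = (8.7673,-23.4493)
T_B = V + ((C−V)·d_B)·d_B = V + 18.8226·d_B = (20.4727,-33.4113)
sweep = 180° − θ = 131.8031°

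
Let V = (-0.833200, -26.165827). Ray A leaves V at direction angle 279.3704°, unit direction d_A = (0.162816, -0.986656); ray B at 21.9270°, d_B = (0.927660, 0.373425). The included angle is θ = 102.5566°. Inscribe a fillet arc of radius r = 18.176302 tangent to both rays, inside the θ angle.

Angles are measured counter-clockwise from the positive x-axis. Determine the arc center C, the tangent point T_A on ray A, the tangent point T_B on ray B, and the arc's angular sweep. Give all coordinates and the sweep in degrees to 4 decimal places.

bisector direction at 330.6487° = (0.871631,-0.490163)
center distance |VC| = r/sin(θ/2) = 18.176302/sin(51.2783°) = 23.297170
C = V + |VC|·bis = (19.4733,-37.5852)
T_A = V + ((C−V)·d_A)·d_A = V + 14.5733·d_A = (1.5396,-40.5446)
T_B = V + ((C−V)·d_B)·d_B = V + 14.5733·d_B = (12.6858,-20.7238)
sweep = 180° − θ = 77.4434°

center=(19.4733,-37.5852) T_A=(1.5396,-40.5446) T_B=(12.6858,-20.7238) sweep=77.4434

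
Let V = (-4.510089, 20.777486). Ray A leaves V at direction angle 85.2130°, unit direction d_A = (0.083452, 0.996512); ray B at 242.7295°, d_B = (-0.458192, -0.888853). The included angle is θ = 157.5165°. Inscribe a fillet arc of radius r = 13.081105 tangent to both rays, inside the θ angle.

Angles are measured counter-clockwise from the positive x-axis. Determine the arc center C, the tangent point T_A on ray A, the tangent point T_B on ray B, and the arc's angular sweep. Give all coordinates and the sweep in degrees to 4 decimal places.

center=(-17.3286,24.4601) T_A=(-4.2931,23.3685) T_B=(-5.7014,18.4664) sweep=22.4835

bisector direction at 163.9712° = (-0.961123,0.276120)
center distance |VC| = r/sin(θ/2) = 13.081105/sin(78.7583°) = 13.336997
C = V + |VC|·bis = (-17.3286,24.4601)
T_A = V + ((C−V)·d_A)·d_A = V + 2.6000·d_A = (-4.2931,23.3685)
T_B = V + ((C−V)·d_B)·d_B = V + 2.6000·d_B = (-5.7014,18.4664)
sweep = 180° − θ = 22.4835°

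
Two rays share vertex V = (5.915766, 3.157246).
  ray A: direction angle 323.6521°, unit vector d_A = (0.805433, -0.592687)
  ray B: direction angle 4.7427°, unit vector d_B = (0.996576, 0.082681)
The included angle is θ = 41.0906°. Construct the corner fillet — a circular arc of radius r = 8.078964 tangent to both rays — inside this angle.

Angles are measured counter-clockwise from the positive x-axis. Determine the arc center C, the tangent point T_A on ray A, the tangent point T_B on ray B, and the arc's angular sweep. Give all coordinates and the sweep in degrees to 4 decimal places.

bisector direction at 344.1974° = (0.962206,-0.272324)
center distance |VC| = r/sin(θ/2) = 8.078964/sin(20.5453°) = 23.020413
C = V + |VC|·bis = (28.0661,-3.1118)
T_A = V + ((C−V)·d_A)·d_A = V + 21.5562·d_A = (23.2778,-9.6188)
T_B = V + ((C−V)·d_B)·d_B = V + 21.5562·d_B = (27.3982,4.9395)
sweep = 180° − θ = 138.9094°

center=(28.0661,-3.1118) T_A=(23.2778,-9.6188) T_B=(27.3982,4.9395) sweep=138.9094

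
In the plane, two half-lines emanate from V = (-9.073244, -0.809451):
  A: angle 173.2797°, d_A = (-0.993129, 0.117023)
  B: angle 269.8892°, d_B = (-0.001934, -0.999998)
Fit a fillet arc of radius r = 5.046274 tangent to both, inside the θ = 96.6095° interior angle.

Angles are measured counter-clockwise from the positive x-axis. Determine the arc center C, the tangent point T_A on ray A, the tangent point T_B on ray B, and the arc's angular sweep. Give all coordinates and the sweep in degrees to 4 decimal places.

bisector direction at 221.5845° = (-0.747978,-0.663723)
center distance |VC| = r/sin(θ/2) = 5.046274/sin(48.3047°) = 6.758161
C = V + |VC|·bis = (-14.1282,-5.2950)
T_A = V + ((C−V)·d_A)·d_A = V + 4.4953·d_A = (-13.5377,-0.2834)
T_B = V + ((C−V)·d_B)·d_B = V + 4.4953·d_B = (-9.0819,-5.3048)
sweep = 180° − θ = 83.3905°

center=(-14.1282,-5.2950) T_A=(-13.5377,-0.2834) T_B=(-9.0819,-5.3048) sweep=83.3905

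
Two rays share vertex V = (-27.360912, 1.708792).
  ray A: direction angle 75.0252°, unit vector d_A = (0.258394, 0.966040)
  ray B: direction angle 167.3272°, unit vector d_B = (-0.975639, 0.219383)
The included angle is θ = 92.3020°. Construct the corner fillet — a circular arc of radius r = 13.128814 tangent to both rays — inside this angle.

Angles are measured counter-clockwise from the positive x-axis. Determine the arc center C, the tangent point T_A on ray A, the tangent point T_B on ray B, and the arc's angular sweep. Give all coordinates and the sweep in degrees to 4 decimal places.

bisector direction at 121.1762° = (-0.517672,0.855579)
center distance |VC| = r/sin(θ/2) = 13.128814/sin(46.1510°) = 18.204931
C = V + |VC|·bis = (-36.7851,17.2846)
T_A = V + ((C−V)·d_A)·d_A = V + 12.6117·d_A = (-24.1021,13.8921)
T_B = V + ((C−V)·d_B)·d_B = V + 12.6117·d_B = (-39.6653,4.4756)
sweep = 180° − θ = 87.6980°

center=(-36.7851,17.2846) T_A=(-24.1021,13.8921) T_B=(-39.6653,4.4756) sweep=87.6980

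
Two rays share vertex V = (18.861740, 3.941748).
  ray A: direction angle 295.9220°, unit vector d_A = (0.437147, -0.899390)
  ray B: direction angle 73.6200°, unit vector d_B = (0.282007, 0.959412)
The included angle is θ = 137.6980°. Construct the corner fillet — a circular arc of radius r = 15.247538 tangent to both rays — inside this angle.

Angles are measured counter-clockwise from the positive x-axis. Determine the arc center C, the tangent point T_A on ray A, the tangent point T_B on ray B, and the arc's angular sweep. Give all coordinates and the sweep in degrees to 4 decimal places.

center=(35.1540,5.3015) T_A=(21.4405,-1.3639) T_B=(20.5253,9.6015) sweep=42.3020

bisector direction at 4.7710° = (0.996535,0.083173)
center distance |VC| = r/sin(θ/2) = 15.247538/sin(68.8490°) = 16.348920
C = V + |VC|·bis = (35.1540,5.3015)
T_A = V + ((C−V)·d_A)·d_A = V + 5.8991·d_A = (21.4405,-1.3639)
T_B = V + ((C−V)·d_B)·d_B = V + 5.8991·d_B = (20.5253,9.6015)
sweep = 180° − θ = 42.3020°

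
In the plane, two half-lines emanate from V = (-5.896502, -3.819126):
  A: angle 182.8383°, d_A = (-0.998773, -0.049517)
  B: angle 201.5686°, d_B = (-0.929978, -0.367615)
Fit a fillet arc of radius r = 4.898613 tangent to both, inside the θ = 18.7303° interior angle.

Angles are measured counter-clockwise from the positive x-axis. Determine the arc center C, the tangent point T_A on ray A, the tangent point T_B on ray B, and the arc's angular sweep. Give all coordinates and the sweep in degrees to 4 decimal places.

bisector direction at 192.2035° = (-0.977403,-0.211384)
center distance |VC| = r/sin(θ/2) = 4.898613/sin(9.3651°) = 30.103471
C = V + |VC|·bis = (-35.3197,-10.1825)
T_A = V + ((C−V)·d_A)·d_A = V + 29.7022·d_A = (-35.5623,-5.2899)
T_B = V + ((C−V)·d_B)·d_B = V + 29.7022·d_B = (-33.5189,-14.7381)
sweep = 180° − θ = 161.2697°

center=(-35.3197,-10.1825) T_A=(-35.5623,-5.2899) T_B=(-33.5189,-14.7381) sweep=161.2697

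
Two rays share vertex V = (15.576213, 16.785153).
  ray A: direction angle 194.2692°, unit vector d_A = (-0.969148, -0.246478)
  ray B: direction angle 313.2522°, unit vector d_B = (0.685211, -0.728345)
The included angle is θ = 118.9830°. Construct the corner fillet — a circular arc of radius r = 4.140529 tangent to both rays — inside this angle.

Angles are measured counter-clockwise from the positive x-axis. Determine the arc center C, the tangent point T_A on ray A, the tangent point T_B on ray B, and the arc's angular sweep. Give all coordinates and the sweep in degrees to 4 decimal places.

center=(14.2322,12.1710) T_A=(13.2117,16.1838) T_B=(17.2480,15.0081) sweep=61.0170

bisector direction at 253.7607° = (-0.279650,-0.960102)
center distance |VC| = r/sin(θ/2) = 4.140529/sin(59.4915°) = 4.805885
C = V + |VC|·bis = (14.2322,12.1710)
T_A = V + ((C−V)·d_A)·d_A = V + 2.4398·d_A = (13.2117,16.1838)
T_B = V + ((C−V)·d_B)·d_B = V + 2.4398·d_B = (17.2480,15.0081)
sweep = 180° − θ = 61.0170°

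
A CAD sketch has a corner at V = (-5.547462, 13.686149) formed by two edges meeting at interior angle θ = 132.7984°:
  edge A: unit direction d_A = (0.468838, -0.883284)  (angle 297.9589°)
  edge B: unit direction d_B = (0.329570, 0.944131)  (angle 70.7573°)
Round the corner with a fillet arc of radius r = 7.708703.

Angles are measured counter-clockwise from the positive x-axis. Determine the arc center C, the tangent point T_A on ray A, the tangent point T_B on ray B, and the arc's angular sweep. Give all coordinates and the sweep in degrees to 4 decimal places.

center=(2.8405,14.3254) T_A=(-3.9684,10.7113) T_B=(-4.4375,16.8660) sweep=47.2016

bisector direction at 4.3581° = (0.997109,0.075990)
center distance |VC| = r/sin(θ/2) = 7.708703/sin(66.3992°) = 8.412335
C = V + |VC|·bis = (2.8405,14.3254)
T_A = V + ((C−V)·d_A)·d_A = V + 3.3680·d_A = (-3.9684,10.7113)
T_B = V + ((C−V)·d_B)·d_B = V + 3.3680·d_B = (-4.4375,16.8660)
sweep = 180° − θ = 47.2016°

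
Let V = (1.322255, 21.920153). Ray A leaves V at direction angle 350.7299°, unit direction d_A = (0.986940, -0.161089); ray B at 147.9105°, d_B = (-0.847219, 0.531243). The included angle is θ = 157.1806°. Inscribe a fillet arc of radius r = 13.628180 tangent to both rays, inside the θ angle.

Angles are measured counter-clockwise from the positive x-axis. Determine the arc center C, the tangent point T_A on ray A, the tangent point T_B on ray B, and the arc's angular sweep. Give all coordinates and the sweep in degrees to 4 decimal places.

bisector direction at 69.3202° = (0.353145,0.935569)
center distance |VC| = r/sin(θ/2) = 13.628180/sin(78.5903°) = 13.902934
C = V + |VC|·bis = (6.2320,34.9273)
T_A = V + ((C−V)·d_A)·d_A = V + 2.7503·d_A = (4.0367,21.4771)
T_B = V + ((C−V)·d_B)·d_B = V + 2.7503·d_B = (-1.0079,23.3812)
sweep = 180° − θ = 22.8194°

center=(6.2320,34.9273) T_A=(4.0367,21.4771) T_B=(-1.0079,23.3812) sweep=22.8194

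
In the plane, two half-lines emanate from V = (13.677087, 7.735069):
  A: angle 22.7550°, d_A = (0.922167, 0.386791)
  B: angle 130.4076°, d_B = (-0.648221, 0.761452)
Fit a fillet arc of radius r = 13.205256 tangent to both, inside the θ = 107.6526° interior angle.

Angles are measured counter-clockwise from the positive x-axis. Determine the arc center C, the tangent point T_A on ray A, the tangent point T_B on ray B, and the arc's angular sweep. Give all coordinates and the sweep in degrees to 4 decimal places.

center=(17.4734,23.6472) T_A=(22.5811,11.4697) T_B=(7.4182,15.0873) sweep=72.3474

bisector direction at 76.5813° = (0.232065,0.972700)
center distance |VC| = r/sin(θ/2) = 13.205256/sin(53.8263°) = 16.358701
C = V + |VC|·bis = (17.4734,23.6472)
T_A = V + ((C−V)·d_A)·d_A = V + 9.6555·d_A = (22.5811,11.4697)
T_B = V + ((C−V)·d_B)·d_B = V + 9.6555·d_B = (7.4182,15.0873)
sweep = 180° − θ = 72.3474°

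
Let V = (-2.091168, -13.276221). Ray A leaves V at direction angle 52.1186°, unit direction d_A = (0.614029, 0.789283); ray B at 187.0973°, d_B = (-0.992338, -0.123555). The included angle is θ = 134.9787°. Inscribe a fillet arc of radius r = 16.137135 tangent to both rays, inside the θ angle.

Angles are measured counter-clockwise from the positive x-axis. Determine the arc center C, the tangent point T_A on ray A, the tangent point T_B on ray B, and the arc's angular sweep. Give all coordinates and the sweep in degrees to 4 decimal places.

bisector direction at 119.6080° = (-0.494063,0.869426)
center distance |VC| = r/sin(θ/2) = 16.137135/sin(67.4894°) = 17.468054
C = V + |VC|·bis = (-10.7215,1.9110)
T_A = V + ((C−V)·d_A)·d_A = V + 6.6877·d_A = (2.0153,-7.9977)
T_B = V + ((C−V)·d_B)·d_B = V + 6.6877·d_B = (-8.7277,-14.1025)
sweep = 180° − θ = 45.0213°

center=(-10.7215,1.9110) T_A=(2.0153,-7.9977) T_B=(-8.7277,-14.1025) sweep=45.0213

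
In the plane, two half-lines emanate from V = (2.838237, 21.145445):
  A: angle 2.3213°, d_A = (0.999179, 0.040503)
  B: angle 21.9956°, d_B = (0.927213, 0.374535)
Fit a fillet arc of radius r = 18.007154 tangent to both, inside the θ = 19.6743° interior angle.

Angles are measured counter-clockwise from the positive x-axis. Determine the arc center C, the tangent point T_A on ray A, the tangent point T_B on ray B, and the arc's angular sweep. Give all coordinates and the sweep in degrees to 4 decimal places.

bisector direction at 12.1585° = (0.977569,0.210616)
center distance |VC| = r/sin(θ/2) = 18.007154/sin(9.8371°) = 105.398440
C = V + |VC|·bis = (105.8725,43.3440)
T_A = V + ((C−V)·d_A)·d_A = V + 103.8488·d_A = (106.6018,25.3517)
T_B = V + ((C−V)·d_B)·d_B = V + 103.8488·d_B = (99.1282,60.0405)
sweep = 180° − θ = 160.3257°

center=(105.8725,43.3440) T_A=(106.6018,25.3517) T_B=(99.1282,60.0405) sweep=160.3257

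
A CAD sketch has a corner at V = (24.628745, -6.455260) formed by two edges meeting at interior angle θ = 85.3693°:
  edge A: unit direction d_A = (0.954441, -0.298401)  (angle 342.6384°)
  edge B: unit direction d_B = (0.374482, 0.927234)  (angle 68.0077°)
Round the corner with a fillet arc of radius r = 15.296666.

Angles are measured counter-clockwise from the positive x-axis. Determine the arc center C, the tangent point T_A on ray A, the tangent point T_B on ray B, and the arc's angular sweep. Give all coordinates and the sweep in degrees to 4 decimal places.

center=(45.0234,3.1953) T_A=(40.4589,-11.4045) T_B=(30.8398,8.9236) sweep=94.6307

bisector direction at 25.3231° = (0.903911,0.427722)
center distance |VC| = r/sin(θ/2) = 15.296666/sin(42.6846°) = 22.562694
C = V + |VC|·bis = (45.0234,3.1953)
T_A = V + ((C−V)·d_A)·d_A = V + 16.5858·d_A = (40.4589,-11.4045)
T_B = V + ((C−V)·d_B)·d_B = V + 16.5858·d_B = (30.8398,8.9236)
sweep = 180° − θ = 94.6307°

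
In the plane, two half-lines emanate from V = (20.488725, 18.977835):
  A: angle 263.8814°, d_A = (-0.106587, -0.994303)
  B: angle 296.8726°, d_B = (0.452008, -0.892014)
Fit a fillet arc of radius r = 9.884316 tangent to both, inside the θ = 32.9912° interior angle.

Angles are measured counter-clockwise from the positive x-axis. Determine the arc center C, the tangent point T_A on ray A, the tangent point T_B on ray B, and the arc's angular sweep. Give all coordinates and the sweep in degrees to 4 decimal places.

bisector direction at 280.3770° = (0.180124,-0.983644)
center distance |VC| = r/sin(θ/2) = 9.884316/sin(16.4956°) = 34.811074
C = V + |VC|·bis = (26.7590,-15.2639)
T_A = V + ((C−V)·d_A)·d_A = V + 33.3783·d_A = (16.9310,-14.2103)
T_B = V + ((C−V)·d_B)·d_B = V + 33.3783·d_B = (35.5760,-10.7961)
sweep = 180° − θ = 147.0088°

center=(26.7590,-15.2639) T_A=(16.9310,-14.2103) T_B=(35.5760,-10.7961) sweep=147.0088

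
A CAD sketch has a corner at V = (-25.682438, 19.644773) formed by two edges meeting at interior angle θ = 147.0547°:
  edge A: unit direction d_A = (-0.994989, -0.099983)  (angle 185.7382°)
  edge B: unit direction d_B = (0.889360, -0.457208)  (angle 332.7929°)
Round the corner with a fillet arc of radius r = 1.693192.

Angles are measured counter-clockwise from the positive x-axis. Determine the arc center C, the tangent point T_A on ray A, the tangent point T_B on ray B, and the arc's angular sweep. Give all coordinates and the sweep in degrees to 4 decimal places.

bisector direction at 259.2656° = (-0.186257,-0.982501)
center distance |VC| = r/sin(θ/2) = 1.693192/sin(73.5273°) = 1.765663
C = V + |VC|·bis = (-26.0113,17.9100)
T_A = V + ((C−V)·d_A)·d_A = V + 0.5007·d_A = (-26.1806,19.5947)
T_B = V + ((C−V)·d_B)·d_B = V + 0.5007·d_B = (-25.2372,19.4159)
sweep = 180° − θ = 32.9453°

center=(-26.0113,17.9100) T_A=(-26.1806,19.5947) T_B=(-25.2372,19.4159) sweep=32.9453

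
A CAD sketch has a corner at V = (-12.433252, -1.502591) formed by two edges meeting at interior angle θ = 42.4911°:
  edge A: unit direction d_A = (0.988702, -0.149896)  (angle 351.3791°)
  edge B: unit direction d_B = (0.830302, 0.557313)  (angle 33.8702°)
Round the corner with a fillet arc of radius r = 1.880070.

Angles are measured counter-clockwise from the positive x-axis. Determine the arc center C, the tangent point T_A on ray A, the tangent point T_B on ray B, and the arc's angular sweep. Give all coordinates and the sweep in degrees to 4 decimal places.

bisector direction at 12.6246° = (0.975823,0.218563)
center distance |VC| = r/sin(θ/2) = 1.880070/sin(21.2456°) = 5.188323
C = V + |VC|·bis = (-7.3704,-0.3686)
T_A = V + ((C−V)·d_A)·d_A = V + 4.8357·d_A = (-7.6522,-2.2274)
T_B = V + ((C−V)·d_B)·d_B = V + 4.8357·d_B = (-8.4182,1.1924)
sweep = 180° − θ = 137.5089°

center=(-7.3704,-0.3686) T_A=(-7.6522,-2.2274) T_B=(-8.4182,1.1924) sweep=137.5089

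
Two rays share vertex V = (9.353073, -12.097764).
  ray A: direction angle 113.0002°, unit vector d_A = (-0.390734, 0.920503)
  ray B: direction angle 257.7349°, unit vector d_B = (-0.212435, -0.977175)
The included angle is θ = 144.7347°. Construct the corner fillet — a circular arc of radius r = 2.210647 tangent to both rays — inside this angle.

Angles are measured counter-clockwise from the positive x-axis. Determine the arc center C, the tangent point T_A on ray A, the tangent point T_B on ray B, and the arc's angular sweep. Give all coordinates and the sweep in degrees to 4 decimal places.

bisector direction at 185.3675° = (-0.995615,-0.093544)
center distance |VC| = r/sin(θ/2) = 2.210647/sin(72.3674°) = 2.319627
C = V + |VC|·bis = (7.0436,-12.3148)
T_A = V + ((C−V)·d_A)·d_A = V + 0.7026·d_A = (9.0785,-11.4510)
T_B = V + ((C−V)·d_B)·d_B = V + 0.7026·d_B = (9.2038,-12.7844)
sweep = 180° − θ = 35.2653°

center=(7.0436,-12.3148) T_A=(9.0785,-11.4510) T_B=(9.2038,-12.7844) sweep=35.2653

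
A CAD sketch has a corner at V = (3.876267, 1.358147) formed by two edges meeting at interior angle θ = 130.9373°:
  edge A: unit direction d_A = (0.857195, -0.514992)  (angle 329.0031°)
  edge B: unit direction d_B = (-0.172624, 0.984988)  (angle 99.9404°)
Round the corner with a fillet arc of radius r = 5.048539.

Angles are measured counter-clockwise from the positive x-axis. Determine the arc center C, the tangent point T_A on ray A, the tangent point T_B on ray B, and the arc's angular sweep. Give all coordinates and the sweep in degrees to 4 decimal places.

center=(8.4513,4.4991) T_A=(5.8513,0.1716) T_B=(3.4785,3.6276) sweep=49.0627

bisector direction at 34.4718° = (0.824405,0.566000)
center distance |VC| = r/sin(θ/2) = 5.048539/sin(65.4686°) = 5.549466
C = V + |VC|·bis = (8.4513,4.4991)
T_A = V + ((C−V)·d_A)·d_A = V + 2.3041·d_A = (5.8513,0.1716)
T_B = V + ((C−V)·d_B)·d_B = V + 2.3041·d_B = (3.4785,3.6276)
sweep = 180° − θ = 49.0627°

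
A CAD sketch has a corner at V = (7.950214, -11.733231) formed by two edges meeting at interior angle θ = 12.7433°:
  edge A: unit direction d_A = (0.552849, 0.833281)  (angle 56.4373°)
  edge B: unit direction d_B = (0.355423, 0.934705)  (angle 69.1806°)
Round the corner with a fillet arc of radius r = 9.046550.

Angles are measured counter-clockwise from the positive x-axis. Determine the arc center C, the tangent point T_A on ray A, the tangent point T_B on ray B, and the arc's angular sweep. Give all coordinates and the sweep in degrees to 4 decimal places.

bisector direction at 62.8089° = (0.456959,0.889488)
center distance |VC| = r/sin(θ/2) = 9.046550/sin(6.3716°) = 81.517194
C = V + |VC|·bis = (45.2002,60.7753)
T_A = V + ((C−V)·d_A)·d_A = V + 81.0137·d_A = (52.7385,55.7739)
T_B = V + ((C−V)·d_B)·d_B = V + 81.0137·d_B = (36.7444,63.9907)
sweep = 180° − θ = 167.2567°

center=(45.2002,60.7753) T_A=(52.7385,55.7739) T_B=(36.7444,63.9907) sweep=167.2567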